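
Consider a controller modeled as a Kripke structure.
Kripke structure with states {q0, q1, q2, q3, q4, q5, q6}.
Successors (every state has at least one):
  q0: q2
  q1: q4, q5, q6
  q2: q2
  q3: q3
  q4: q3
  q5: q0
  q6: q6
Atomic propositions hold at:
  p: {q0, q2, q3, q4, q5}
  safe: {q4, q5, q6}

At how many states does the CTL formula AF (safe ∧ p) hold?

Sat(safe ∧ p) = {q4, q5}
AF (safe ∧ p): least fixpoint, start Z0 = {q4, q5}, add states with every successor in Z. Already a fixed point.
Sat(AF (safe ∧ p)) = {q4, q5}
|Sat(AF (safe ∧ p))| = |{q4, q5}| = 2.

2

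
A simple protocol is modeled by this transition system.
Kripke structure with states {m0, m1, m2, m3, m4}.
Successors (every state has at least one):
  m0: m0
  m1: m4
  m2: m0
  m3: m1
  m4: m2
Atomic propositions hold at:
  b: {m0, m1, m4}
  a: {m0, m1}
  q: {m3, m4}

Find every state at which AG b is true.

{m0}

AG b: greatest fixpoint, start Z0 = {m0, m1, m4}, keep only states in Sat with every successor in Z. Z1 = {m0, m1}; Z2 = {m0}; fixed.
Sat(AG b) = {m0}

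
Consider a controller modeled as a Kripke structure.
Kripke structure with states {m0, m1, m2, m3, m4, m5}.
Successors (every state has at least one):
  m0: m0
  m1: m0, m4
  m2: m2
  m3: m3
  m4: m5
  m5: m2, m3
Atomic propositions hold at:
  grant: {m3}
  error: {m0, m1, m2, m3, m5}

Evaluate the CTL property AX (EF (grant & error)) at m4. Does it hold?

Sat(grant & error) = {m3}
EF (grant & error): least fixpoint, start Z0 = {m3}, add states with some successor in Z. Z1 = {m3, m5}; Z2 = {m3, m4, m5}; Z3 = {m1, m3, m4, m5}; fixed.
Sat(EF (grant & error)) = {m1, m3, m4, m5}
Sat(AX (EF (grant & error))) = {s : every successor in {m1, m3, m4, m5}} = {m3, m4}
m4 ∈ Sat(AX (EF (grant & error))) = {m3, m4}, so the formula holds at m4.

Yes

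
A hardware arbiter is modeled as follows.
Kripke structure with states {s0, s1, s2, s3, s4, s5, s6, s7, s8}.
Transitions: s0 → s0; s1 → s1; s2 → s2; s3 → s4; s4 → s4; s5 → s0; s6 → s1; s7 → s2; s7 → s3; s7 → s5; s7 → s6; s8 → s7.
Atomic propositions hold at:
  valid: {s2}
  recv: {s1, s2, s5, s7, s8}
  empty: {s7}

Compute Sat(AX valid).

Sat(AX valid) = {s : every successor in {s2}} = {s2}

{s2}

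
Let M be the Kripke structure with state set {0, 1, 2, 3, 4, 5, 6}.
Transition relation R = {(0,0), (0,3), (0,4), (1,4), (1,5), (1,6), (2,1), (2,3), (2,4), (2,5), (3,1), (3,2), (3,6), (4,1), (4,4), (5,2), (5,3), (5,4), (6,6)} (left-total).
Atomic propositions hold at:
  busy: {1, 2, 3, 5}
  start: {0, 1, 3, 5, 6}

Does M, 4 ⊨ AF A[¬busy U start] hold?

No

Sat(¬busy) = {0, 4, 6}
A[¬busy U start]: least fixpoint, start Z0 = Sat(start) = {0, 1, 3, 5, 6}, add states in Sat(¬busy) with every successor in Z. Already a fixed point.
Sat(A[¬busy U start]) = {0, 1, 3, 5, 6}
AF A[¬busy U start]: least fixpoint, start Z0 = {0, 1, 3, 5, 6}, add states with every successor in Z. Already a fixed point.
Sat(AF A[¬busy U start]) = {0, 1, 3, 5, 6}
4 ∉ Sat(AF A[¬busy U start]) = {0, 1, 3, 5, 6}, so the formula does not hold at 4.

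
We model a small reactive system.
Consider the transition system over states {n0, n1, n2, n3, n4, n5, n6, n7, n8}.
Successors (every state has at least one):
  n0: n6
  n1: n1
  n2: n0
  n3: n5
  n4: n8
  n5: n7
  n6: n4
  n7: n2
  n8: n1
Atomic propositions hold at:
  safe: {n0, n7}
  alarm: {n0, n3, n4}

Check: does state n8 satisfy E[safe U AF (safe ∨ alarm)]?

Sat(safe ∨ alarm) = {n0, n3, n4, n7}
AF (safe ∨ alarm): least fixpoint, start Z0 = {n0, n3, n4, n7}, add states with every successor in Z. Z1 = {n0, n2, n3, n4, n5, n6, n7}; fixed.
Sat(AF (safe ∨ alarm)) = {n0, n2, n3, n4, n5, n6, n7}
E[safe U AF (safe ∨ alarm)]: least fixpoint, start Z0 = Sat(AF (safe ∨ alarm)) = {n0, n2, n3, n4, n5, n6, n7}, add states in Sat(safe) with some successor in Z. Already a fixed point.
Sat(E[safe U AF (safe ∨ alarm)]) = {n0, n2, n3, n4, n5, n6, n7}
n8 ∉ Sat(E[safe U AF (safe ∨ alarm)]) = {n0, n2, n3, n4, n5, n6, n7}, so the formula does not hold at n8.

No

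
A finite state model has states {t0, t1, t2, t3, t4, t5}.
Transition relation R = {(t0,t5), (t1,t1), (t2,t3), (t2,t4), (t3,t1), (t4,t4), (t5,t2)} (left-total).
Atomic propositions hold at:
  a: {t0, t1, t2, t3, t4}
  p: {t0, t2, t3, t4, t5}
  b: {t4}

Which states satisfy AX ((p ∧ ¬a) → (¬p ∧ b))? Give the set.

{t1, t2, t3, t4, t5}

Sat(¬a) = {t5}
Sat(p ∧ ¬a) = {t5}
Sat(¬p) = {t1}
Sat(¬p ∧ b) = ∅
Sat((p ∧ ¬a) → (¬p ∧ b)) = {t0, t1, t2, t3, t4}
Sat(AX ((p ∧ ¬a) → (¬p ∧ b))) = {s : every successor in {t0, t1, t2, t3, t4}} = {t1, t2, t3, t4, t5}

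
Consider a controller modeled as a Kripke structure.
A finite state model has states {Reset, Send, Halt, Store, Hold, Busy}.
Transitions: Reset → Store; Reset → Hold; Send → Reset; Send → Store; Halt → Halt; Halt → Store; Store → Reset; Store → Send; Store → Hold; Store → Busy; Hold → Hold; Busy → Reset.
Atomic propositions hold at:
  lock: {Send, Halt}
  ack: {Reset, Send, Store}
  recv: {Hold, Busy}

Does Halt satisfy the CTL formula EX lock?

Sat(EX lock) = {s : some successor in {Send, Halt}} = {Halt, Store}
Halt ∈ Sat(EX lock) = {Halt, Store}, so the formula holds at Halt.

Yes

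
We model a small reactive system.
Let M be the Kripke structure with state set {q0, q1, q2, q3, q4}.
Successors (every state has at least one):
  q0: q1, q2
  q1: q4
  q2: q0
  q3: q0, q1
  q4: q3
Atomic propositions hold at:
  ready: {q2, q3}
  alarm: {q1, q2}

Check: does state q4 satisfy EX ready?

Sat(EX ready) = {s : some successor in {q2, q3}} = {q0, q4}
q4 ∈ Sat(EX ready) = {q0, q4}, so the formula holds at q4.

Yes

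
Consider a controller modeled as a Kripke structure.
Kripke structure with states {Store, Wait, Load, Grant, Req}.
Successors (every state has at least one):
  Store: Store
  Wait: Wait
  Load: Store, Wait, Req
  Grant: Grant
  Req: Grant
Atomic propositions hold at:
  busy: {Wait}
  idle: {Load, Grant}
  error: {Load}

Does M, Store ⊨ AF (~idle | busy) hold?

Yes

Sat(~idle) = {Store, Wait, Req}
Sat(~idle | busy) = {Store, Wait, Req}
AF (~idle | busy): least fixpoint, start Z0 = {Store, Wait, Req}, add states with every successor in Z. Z1 = {Store, Wait, Load, Req}; fixed.
Sat(AF (~idle | busy)) = {Store, Wait, Load, Req}
Store ∈ Sat(AF (~idle | busy)) = {Store, Wait, Load, Req}, so the formula holds at Store.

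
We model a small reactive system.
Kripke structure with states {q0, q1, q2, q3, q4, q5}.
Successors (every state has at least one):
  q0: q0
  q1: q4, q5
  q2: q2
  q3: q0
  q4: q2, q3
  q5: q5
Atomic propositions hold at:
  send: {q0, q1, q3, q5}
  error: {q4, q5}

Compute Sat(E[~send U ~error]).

Sat(~send) = {q2, q4}
Sat(~error) = {q0, q1, q2, q3}
E[~send U ~error]: least fixpoint, start Z0 = Sat(~error) = {q0, q1, q2, q3}, add states in Sat(~send) with some successor in Z. Z1 = {q0, q1, q2, q3, q4}; fixed.
Sat(E[~send U ~error]) = {q0, q1, q2, q3, q4}

{q0, q1, q2, q3, q4}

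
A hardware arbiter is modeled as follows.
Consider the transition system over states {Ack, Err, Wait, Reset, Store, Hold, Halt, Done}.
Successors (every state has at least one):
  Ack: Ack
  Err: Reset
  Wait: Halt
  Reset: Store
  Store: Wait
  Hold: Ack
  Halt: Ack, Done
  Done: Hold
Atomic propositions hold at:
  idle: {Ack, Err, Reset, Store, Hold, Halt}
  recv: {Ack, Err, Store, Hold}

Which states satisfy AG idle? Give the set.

{Ack, Hold}

AG idle: greatest fixpoint, start Z0 = {Ack, Err, Reset, Store, Hold, Halt}, keep only states in Sat with every successor in Z. Z1 = {Ack, Err, Reset, Hold}; Z2 = {Ack, Err, Hold}; Z3 = {Ack, Hold}; fixed.
Sat(AG idle) = {Ack, Hold}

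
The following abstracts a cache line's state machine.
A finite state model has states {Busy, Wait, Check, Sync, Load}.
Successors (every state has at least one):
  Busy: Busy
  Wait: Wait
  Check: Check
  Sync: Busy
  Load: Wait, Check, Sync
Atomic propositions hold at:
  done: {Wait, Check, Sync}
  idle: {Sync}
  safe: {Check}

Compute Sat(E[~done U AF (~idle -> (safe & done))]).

{Check, Sync, Load}

Sat(~done) = {Busy, Load}
Sat(~idle) = {Busy, Wait, Check, Load}
Sat(safe & done) = {Check}
Sat(~idle -> (safe & done)) = {Check, Sync}
AF (~idle -> (safe & done)): least fixpoint, start Z0 = {Check, Sync}, add states with every successor in Z. Already a fixed point.
Sat(AF (~idle -> (safe & done))) = {Check, Sync}
E[~done U AF (~idle -> (safe & done))]: least fixpoint, start Z0 = Sat(AF (~idle -> (safe & done))) = {Check, Sync}, add states in Sat(~done) with some successor in Z. Z1 = {Check, Sync, Load}; fixed.
Sat(E[~done U AF (~idle -> (safe & done))]) = {Check, Sync, Load}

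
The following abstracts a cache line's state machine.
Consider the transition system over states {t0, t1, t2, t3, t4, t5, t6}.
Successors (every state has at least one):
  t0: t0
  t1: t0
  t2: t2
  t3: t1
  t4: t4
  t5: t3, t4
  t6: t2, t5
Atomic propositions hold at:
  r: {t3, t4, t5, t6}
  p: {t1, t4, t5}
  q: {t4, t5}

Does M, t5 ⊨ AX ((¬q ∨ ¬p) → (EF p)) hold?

Sat(¬q) = {t0, t1, t2, t3, t6}
Sat(¬p) = {t0, t2, t3, t6}
Sat(¬q ∨ ¬p) = {t0, t1, t2, t3, t6}
EF p: least fixpoint, start Z0 = {t1, t4, t5}, add states with some successor in Z. Z1 = {t1, t3, t4, t5, t6}; fixed.
Sat(EF p) = {t1, t3, t4, t5, t6}
Sat((¬q ∨ ¬p) → (EF p)) = {t1, t3, t4, t5, t6}
Sat(AX ((¬q ∨ ¬p) → (EF p))) = {s : every successor in {t1, t3, t4, t5, t6}} = {t3, t4, t5}
t5 ∈ Sat(AX ((¬q ∨ ¬p) → (EF p))) = {t3, t4, t5}, so the formula holds at t5.

Yes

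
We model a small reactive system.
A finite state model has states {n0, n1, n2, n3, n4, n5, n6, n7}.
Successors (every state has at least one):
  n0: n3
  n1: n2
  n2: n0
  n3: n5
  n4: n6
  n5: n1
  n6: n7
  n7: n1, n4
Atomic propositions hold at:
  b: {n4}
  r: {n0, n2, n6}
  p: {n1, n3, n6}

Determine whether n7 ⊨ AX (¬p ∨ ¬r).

Yes

Sat(¬p) = {n0, n2, n4, n5, n7}
Sat(¬r) = {n1, n3, n4, n5, n7}
Sat(¬p ∨ ¬r) = {n0, n1, n2, n3, n4, n5, n7}
Sat(AX (¬p ∨ ¬r)) = {s : every successor in {n0, n1, n2, n3, n4, n5, n7}} = {n0, n1, n2, n3, n5, n6, n7}
n7 ∈ Sat(AX (¬p ∨ ¬r)) = {n0, n1, n2, n3, n5, n6, n7}, so the formula holds at n7.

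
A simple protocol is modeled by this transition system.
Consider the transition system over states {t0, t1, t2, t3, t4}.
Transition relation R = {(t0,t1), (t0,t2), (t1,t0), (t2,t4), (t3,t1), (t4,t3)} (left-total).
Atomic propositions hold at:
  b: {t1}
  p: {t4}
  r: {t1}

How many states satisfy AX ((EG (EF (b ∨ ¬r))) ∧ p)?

1

Sat(¬r) = {t0, t2, t3, t4}
Sat(b ∨ ¬r) = {t0, t1, t2, t3, t4}
EF (b ∨ ¬r): least fixpoint, start Z0 = {t0, t1, t2, t3, t4}, add states with some successor in Z. Already a fixed point.
Sat(EF (b ∨ ¬r)) = {t0, t1, t2, t3, t4}
EG (EF (b ∨ ¬r)): greatest fixpoint, start Z0 = {t0, t1, t2, t3, t4}, keep only states in Sat with some successor in Z. Already a fixed point.
Sat(EG (EF (b ∨ ¬r))) = {t0, t1, t2, t3, t4}
Sat((EG (EF (b ∨ ¬r))) ∧ p) = {t4}
Sat(AX ((EG (EF (b ∨ ¬r))) ∧ p)) = {s : every successor in {t4}} = {t2}
|Sat(AX ((EG (EF (b ∨ ¬r))) ∧ p))| = |{t2}| = 1.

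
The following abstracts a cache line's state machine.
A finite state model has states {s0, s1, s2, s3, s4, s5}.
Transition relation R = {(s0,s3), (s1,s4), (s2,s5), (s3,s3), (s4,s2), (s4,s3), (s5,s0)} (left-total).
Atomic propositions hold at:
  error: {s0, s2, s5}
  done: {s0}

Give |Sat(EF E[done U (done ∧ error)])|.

Sat(done ∧ error) = {s0}
E[done U (done ∧ error)]: least fixpoint, start Z0 = Sat((done ∧ error)) = {s0}, add states in Sat(done) with some successor in Z. Already a fixed point.
Sat(E[done U (done ∧ error)]) = {s0}
EF E[done U (done ∧ error)]: least fixpoint, start Z0 = {s0}, add states with some successor in Z. Z1 = {s0, s5}; Z2 = {s0, s2, s5}; Z3 = {s0, s2, s4, s5}; Z4 = {s0, s1, s2, s4, s5}; fixed.
Sat(EF E[done U (done ∧ error)]) = {s0, s1, s2, s4, s5}
|Sat(EF E[done U (done ∧ error)])| = |{s0, s1, s2, s4, s5}| = 5.

5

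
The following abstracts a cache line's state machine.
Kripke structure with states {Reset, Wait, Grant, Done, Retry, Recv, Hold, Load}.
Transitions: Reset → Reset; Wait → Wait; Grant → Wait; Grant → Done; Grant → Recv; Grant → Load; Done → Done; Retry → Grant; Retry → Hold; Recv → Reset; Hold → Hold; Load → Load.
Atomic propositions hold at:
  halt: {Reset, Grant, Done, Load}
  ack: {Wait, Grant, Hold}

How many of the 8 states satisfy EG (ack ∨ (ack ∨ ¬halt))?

4

Sat(¬halt) = {Wait, Retry, Recv, Hold}
Sat(ack ∨ ¬halt) = {Wait, Grant, Retry, Recv, Hold}
Sat(ack ∨ (ack ∨ ¬halt)) = {Wait, Grant, Retry, Recv, Hold}
EG (ack ∨ (ack ∨ ¬halt)): greatest fixpoint, start Z0 = {Wait, Grant, Retry, Recv, Hold}, keep only states in Sat with some successor in Z. Z1 = {Wait, Grant, Retry, Hold}; fixed.
Sat(EG (ack ∨ (ack ∨ ¬halt))) = {Wait, Grant, Retry, Hold}
|Sat(EG (ack ∨ (ack ∨ ¬halt)))| = |{Wait, Grant, Retry, Hold}| = 4.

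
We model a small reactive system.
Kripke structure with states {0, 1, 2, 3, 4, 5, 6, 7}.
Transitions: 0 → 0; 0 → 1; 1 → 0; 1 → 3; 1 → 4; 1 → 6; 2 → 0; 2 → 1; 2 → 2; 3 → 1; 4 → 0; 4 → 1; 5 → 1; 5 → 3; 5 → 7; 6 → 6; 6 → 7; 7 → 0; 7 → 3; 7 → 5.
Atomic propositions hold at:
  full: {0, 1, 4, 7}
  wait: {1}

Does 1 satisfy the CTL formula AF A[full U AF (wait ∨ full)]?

Sat(wait ∨ full) = {0, 1, 4, 7}
AF (wait ∨ full): least fixpoint, start Z0 = {0, 1, 4, 7}, add states with every successor in Z. Z1 = {0, 1, 3, 4, 7}; Z2 = {0, 1, 3, 4, 5, 7}; fixed.
Sat(AF (wait ∨ full)) = {0, 1, 3, 4, 5, 7}
A[full U AF (wait ∨ full)]: least fixpoint, start Z0 = Sat(AF (wait ∨ full)) = {0, 1, 3, 4, 5, 7}, add states in Sat(full) with every successor in Z. Already a fixed point.
Sat(A[full U AF (wait ∨ full)]) = {0, 1, 3, 4, 5, 7}
AF A[full U AF (wait ∨ full)]: least fixpoint, start Z0 = {0, 1, 3, 4, 5, 7}, add states with every successor in Z. Already a fixed point.
Sat(AF A[full U AF (wait ∨ full)]) = {0, 1, 3, 4, 5, 7}
1 ∈ Sat(AF A[full U AF (wait ∨ full)]) = {0, 1, 3, 4, 5, 7}, so the formula holds at 1.

Yes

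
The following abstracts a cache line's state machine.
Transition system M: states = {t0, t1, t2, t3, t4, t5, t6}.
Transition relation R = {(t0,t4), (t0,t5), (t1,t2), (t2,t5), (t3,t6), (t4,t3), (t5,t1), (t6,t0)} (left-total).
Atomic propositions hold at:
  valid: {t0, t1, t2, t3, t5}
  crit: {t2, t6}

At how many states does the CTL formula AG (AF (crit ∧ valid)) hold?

3

Sat(crit ∧ valid) = {t2}
AF (crit ∧ valid): least fixpoint, start Z0 = {t2}, add states with every successor in Z. Z1 = {t1, t2}; Z2 = {t1, t2, t5}; fixed.
Sat(AF (crit ∧ valid)) = {t1, t2, t5}
AG (AF (crit ∧ valid)): greatest fixpoint, start Z0 = {t1, t2, t5}, keep only states in Sat with every successor in Z. Already a fixed point.
Sat(AG (AF (crit ∧ valid))) = {t1, t2, t5}
|Sat(AG (AF (crit ∧ valid)))| = |{t1, t2, t5}| = 3.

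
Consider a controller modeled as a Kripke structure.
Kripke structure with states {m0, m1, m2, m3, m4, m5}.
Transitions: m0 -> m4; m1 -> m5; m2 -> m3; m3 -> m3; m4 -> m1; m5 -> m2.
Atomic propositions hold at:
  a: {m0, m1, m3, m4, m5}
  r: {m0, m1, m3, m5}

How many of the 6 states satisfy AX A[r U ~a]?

Sat(~a) = {m2}
A[r U ~a]: least fixpoint, start Z0 = Sat(~a) = {m2}, add states in Sat(r) with every successor in Z. Z1 = {m2, m5}; Z2 = {m1, m2, m5}; fixed.
Sat(A[r U ~a]) = {m1, m2, m5}
Sat(AX A[r U ~a]) = {s : every successor in {m1, m2, m5}} = {m1, m4, m5}
|Sat(AX A[r U ~a])| = |{m1, m4, m5}| = 3.

3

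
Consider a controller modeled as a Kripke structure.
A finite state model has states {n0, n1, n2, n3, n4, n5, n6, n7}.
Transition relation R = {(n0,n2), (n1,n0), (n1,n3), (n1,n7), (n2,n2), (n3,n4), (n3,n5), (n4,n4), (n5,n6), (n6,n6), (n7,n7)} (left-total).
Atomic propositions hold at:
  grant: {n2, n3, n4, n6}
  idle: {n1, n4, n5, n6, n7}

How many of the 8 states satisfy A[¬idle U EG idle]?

Sat(¬idle) = {n0, n2, n3}
EG idle: greatest fixpoint, start Z0 = {n1, n4, n5, n6, n7}, keep only states in Sat with some successor in Z. Already a fixed point.
Sat(EG idle) = {n1, n4, n5, n6, n7}
A[¬idle U EG idle]: least fixpoint, start Z0 = Sat(EG idle) = {n1, n4, n5, n6, n7}, add states in Sat(¬idle) with every successor in Z. Z1 = {n1, n3, n4, n5, n6, n7}; fixed.
Sat(A[¬idle U EG idle]) = {n1, n3, n4, n5, n6, n7}
|Sat(A[¬idle U EG idle])| = |{n1, n3, n4, n5, n6, n7}| = 6.

6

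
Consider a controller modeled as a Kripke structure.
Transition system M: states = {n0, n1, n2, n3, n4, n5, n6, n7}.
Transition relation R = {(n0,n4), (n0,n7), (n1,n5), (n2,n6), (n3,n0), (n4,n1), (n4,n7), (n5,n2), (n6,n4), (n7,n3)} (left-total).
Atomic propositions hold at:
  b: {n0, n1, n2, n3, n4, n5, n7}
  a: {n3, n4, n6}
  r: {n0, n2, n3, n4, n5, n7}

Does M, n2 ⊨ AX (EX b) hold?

Yes

Sat(EX b) = {s : some successor in {n0, n1, n2, n3, n4, n5, n7}} = {n0, n1, n3, n4, n5, n6, n7}
Sat(AX (EX b)) = {s : every successor in {n0, n1, n3, n4, n5, n6, n7}} = {n0, n1, n2, n3, n4, n6, n7}
n2 ∈ Sat(AX (EX b)) = {n0, n1, n2, n3, n4, n6, n7}, so the formula holds at n2.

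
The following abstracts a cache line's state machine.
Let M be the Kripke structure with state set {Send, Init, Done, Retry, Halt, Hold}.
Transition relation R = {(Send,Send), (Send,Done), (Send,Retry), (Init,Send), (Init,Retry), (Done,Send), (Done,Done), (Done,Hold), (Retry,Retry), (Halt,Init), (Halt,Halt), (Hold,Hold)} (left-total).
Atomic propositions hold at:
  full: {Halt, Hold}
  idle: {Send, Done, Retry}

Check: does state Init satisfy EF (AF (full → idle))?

Yes

Sat(full → idle) = {Send, Init, Done, Retry}
AF (full → idle): least fixpoint, start Z0 = {Send, Init, Done, Retry}, add states with every successor in Z. Already a fixed point.
Sat(AF (full → idle)) = {Send, Init, Done, Retry}
EF (AF (full → idle)): least fixpoint, start Z0 = {Send, Init, Done, Retry}, add states with some successor in Z. Z1 = {Send, Init, Done, Retry, Halt}; fixed.
Sat(EF (AF (full → idle))) = {Send, Init, Done, Retry, Halt}
Init ∈ Sat(EF (AF (full → idle))) = {Send, Init, Done, Retry, Halt}, so the formula holds at Init.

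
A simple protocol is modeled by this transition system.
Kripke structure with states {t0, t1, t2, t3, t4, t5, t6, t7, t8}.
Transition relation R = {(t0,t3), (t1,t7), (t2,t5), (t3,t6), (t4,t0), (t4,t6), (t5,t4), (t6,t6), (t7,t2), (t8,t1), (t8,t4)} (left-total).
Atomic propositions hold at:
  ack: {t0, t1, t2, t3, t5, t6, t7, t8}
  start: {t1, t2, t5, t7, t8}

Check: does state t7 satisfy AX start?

Sat(AX start) = {s : every successor in {t1, t2, t5, t7, t8}} = {t1, t2, t7}
t7 ∈ Sat(AX start) = {t1, t2, t7}, so the formula holds at t7.

Yes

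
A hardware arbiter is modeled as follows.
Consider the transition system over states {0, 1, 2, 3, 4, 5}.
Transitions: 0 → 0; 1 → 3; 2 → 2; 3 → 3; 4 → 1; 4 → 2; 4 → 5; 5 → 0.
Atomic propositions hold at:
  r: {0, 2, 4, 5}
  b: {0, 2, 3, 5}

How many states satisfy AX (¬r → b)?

5

Sat(¬r) = {1, 3}
Sat(¬r → b) = {0, 2, 3, 4, 5}
Sat(AX (¬r → b)) = {s : every successor in {0, 2, 3, 4, 5}} = {0, 1, 2, 3, 5}
|Sat(AX (¬r → b))| = |{0, 1, 2, 3, 5}| = 5.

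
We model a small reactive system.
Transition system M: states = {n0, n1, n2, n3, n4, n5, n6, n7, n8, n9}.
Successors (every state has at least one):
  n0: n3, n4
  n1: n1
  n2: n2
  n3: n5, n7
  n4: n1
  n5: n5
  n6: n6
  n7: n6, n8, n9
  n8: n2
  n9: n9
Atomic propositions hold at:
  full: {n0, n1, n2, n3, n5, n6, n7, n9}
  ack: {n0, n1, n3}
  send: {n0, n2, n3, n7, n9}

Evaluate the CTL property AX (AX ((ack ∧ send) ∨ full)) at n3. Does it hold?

No

Sat(ack ∧ send) = {n0, n3}
Sat((ack ∧ send) ∨ full) = {n0, n1, n2, n3, n5, n6, n7, n9}
Sat(AX ((ack ∧ send) ∨ full)) = {s : every successor in {n0, n1, n2, n3, n5, n6, n7, n9}} = {n1, n2, n3, n4, n5, n6, n8, n9}
Sat(AX (AX ((ack ∧ send) ∨ full))) = {s : every successor in {n1, n2, n3, n4, n5, n6, n8, n9}} = {n0, n1, n2, n4, n5, n6, n7, n8, n9}
n3 ∉ Sat(AX (AX ((ack ∧ send) ∨ full))) = {n0, n1, n2, n4, n5, n6, n7, n8, n9}, so the formula does not hold at n3.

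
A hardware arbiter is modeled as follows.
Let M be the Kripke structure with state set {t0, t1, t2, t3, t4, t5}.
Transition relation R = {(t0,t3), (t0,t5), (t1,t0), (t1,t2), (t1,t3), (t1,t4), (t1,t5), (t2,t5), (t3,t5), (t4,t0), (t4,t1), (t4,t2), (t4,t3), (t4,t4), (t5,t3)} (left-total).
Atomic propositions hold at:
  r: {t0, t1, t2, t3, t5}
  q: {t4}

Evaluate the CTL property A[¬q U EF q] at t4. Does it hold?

Sat(¬q) = {t0, t1, t2, t3, t5}
EF q: least fixpoint, start Z0 = {t4}, add states with some successor in Z. Z1 = {t1, t4}; fixed.
Sat(EF q) = {t1, t4}
A[¬q U EF q]: least fixpoint, start Z0 = Sat(EF q) = {t1, t4}, add states in Sat(¬q) with every successor in Z. Already a fixed point.
Sat(A[¬q U EF q]) = {t1, t4}
t4 ∈ Sat(A[¬q U EF q]) = {t1, t4}, so the formula holds at t4.

Yes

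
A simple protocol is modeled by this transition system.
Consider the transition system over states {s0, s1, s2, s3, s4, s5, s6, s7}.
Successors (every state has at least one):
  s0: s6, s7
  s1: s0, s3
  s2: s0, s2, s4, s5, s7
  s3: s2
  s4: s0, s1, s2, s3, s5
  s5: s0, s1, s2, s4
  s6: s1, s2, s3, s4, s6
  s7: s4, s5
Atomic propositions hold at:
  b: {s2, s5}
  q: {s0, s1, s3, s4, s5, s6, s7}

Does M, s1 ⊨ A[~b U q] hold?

Sat(~b) = {s0, s1, s3, s4, s6, s7}
A[~b U q]: least fixpoint, start Z0 = Sat(q) = {s0, s1, s3, s4, s5, s6, s7}, add states in Sat(~b) with every successor in Z. Already a fixed point.
Sat(A[~b U q]) = {s0, s1, s3, s4, s5, s6, s7}
s1 ∈ Sat(A[~b U q]) = {s0, s1, s3, s4, s5, s6, s7}, so the formula holds at s1.

Yes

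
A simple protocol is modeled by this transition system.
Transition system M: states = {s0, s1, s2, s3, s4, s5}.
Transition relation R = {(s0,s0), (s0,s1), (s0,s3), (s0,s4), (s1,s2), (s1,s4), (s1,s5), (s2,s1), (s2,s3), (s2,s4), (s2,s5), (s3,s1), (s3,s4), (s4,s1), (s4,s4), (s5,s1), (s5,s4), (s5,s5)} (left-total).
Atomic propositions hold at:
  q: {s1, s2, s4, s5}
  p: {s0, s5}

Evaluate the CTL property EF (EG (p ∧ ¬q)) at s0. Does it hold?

Yes

Sat(¬q) = {s0, s3}
Sat(p ∧ ¬q) = {s0}
EG (p ∧ ¬q): greatest fixpoint, start Z0 = {s0}, keep only states in Sat with some successor in Z. Already a fixed point.
Sat(EG (p ∧ ¬q)) = {s0}
EF (EG (p ∧ ¬q)): least fixpoint, start Z0 = {s0}, add states with some successor in Z. Already a fixed point.
Sat(EF (EG (p ∧ ¬q))) = {s0}
s0 ∈ Sat(EF (EG (p ∧ ¬q))) = {s0}, so the formula holds at s0.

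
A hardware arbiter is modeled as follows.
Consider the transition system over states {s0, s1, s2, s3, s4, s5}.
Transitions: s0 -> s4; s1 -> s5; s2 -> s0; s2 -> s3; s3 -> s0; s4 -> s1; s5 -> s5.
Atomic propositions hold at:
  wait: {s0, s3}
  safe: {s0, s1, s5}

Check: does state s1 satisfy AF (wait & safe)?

Sat(wait & safe) = {s0}
AF (wait & safe): least fixpoint, start Z0 = {s0}, add states with every successor in Z. Z1 = {s0, s3}; Z2 = {s0, s2, s3}; fixed.
Sat(AF (wait & safe)) = {s0, s2, s3}
s1 ∉ Sat(AF (wait & safe)) = {s0, s2, s3}, so the formula does not hold at s1.

No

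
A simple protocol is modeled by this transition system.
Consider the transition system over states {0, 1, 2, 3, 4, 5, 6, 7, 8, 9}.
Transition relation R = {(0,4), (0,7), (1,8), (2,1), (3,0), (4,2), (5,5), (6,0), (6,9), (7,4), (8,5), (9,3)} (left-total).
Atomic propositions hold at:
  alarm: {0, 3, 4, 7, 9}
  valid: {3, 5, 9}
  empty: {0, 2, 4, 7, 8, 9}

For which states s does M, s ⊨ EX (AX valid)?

{1, 5, 6, 8}

Sat(AX valid) = {s : every successor in {3, 5, 9}} = {5, 8, 9}
Sat(EX (AX valid)) = {s : some successor in {5, 8, 9}} = {1, 5, 6, 8}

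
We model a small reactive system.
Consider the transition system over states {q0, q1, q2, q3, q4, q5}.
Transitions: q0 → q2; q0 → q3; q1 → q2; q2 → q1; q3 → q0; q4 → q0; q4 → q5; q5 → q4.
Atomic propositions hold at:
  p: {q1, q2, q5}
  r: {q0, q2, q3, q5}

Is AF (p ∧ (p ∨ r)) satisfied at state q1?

Yes

Sat(p ∨ r) = {q0, q1, q2, q3, q5}
Sat(p ∧ (p ∨ r)) = {q1, q2, q5}
AF (p ∧ (p ∨ r)): least fixpoint, start Z0 = {q1, q2, q5}, add states with every successor in Z. Already a fixed point.
Sat(AF (p ∧ (p ∨ r))) = {q1, q2, q5}
q1 ∈ Sat(AF (p ∧ (p ∨ r))) = {q1, q2, q5}, so the formula holds at q1.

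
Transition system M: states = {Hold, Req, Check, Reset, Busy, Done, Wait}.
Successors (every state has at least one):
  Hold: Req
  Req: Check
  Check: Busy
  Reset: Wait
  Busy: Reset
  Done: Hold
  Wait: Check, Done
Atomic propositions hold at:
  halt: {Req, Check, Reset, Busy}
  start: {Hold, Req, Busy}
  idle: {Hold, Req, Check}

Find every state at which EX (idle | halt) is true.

Sat(idle | halt) = {Hold, Req, Check, Reset, Busy}
Sat(EX (idle | halt)) = {s : some successor in {Hold, Req, Check, Reset, Busy}} = {Hold, Req, Check, Busy, Done, Wait}

{Hold, Req, Check, Busy, Done, Wait}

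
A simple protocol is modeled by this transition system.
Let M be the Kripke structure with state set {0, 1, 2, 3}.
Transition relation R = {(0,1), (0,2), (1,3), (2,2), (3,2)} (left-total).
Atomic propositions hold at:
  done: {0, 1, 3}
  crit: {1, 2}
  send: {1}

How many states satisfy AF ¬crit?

3

Sat(¬crit) = {0, 3}
AF ¬crit: least fixpoint, start Z0 = {0, 3}, add states with every successor in Z. Z1 = {0, 1, 3}; fixed.
Sat(AF ¬crit) = {0, 1, 3}
|Sat(AF ¬crit)| = |{0, 1, 3}| = 3.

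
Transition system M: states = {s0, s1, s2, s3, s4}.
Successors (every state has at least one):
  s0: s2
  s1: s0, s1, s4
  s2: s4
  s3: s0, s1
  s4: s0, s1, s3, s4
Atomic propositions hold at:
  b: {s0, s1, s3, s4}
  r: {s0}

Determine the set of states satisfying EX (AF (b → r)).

Sat(b → r) = {s0, s2}
AF (b → r): least fixpoint, start Z0 = {s0, s2}, add states with every successor in Z. Already a fixed point.
Sat(AF (b → r)) = {s0, s2}
Sat(EX (AF (b → r))) = {s : some successor in {s0, s2}} = {s0, s1, s3, s4}

{s0, s1, s3, s4}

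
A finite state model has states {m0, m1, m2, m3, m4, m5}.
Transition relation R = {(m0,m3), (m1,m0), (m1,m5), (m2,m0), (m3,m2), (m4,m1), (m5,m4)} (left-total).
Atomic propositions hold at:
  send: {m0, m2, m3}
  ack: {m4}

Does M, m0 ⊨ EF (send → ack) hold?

No

Sat(send → ack) = {m1, m4, m5}
EF (send → ack): least fixpoint, start Z0 = {m1, m4, m5}, add states with some successor in Z. Already a fixed point.
Sat(EF (send → ack)) = {m1, m4, m5}
m0 ∉ Sat(EF (send → ack)) = {m1, m4, m5}, so the formula does not hold at m0.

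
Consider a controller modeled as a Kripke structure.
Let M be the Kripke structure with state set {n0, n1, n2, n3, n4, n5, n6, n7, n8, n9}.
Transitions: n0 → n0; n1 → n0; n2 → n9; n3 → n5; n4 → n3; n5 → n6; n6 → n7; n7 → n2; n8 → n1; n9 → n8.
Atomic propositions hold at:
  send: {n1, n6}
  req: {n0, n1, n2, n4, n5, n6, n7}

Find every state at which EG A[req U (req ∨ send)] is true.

Sat(req ∨ send) = {n0, n1, n2, n4, n5, n6, n7}
A[req U (req ∨ send)]: least fixpoint, start Z0 = Sat((req ∨ send)) = {n0, n1, n2, n4, n5, n6, n7}, add states in Sat(req) with every successor in Z. Already a fixed point.
Sat(A[req U (req ∨ send)]) = {n0, n1, n2, n4, n5, n6, n7}
EG A[req U (req ∨ send)]: greatest fixpoint, start Z0 = {n0, n1, n2, n4, n5, n6, n7}, keep only states in Sat with some successor in Z. Z1 = {n0, n1, n5, n6, n7}; Z2 = {n0, n1, n5, n6}; Z3 = {n0, n1, n5}; Z4 = {n0, n1}; fixed.
Sat(EG A[req U (req ∨ send)]) = {n0, n1}

{n0, n1}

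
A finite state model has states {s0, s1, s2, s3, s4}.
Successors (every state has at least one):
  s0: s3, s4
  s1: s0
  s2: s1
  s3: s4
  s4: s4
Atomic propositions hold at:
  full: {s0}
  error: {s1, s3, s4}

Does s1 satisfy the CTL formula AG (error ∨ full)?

Sat(error ∨ full) = {s0, s1, s3, s4}
AG (error ∨ full): greatest fixpoint, start Z0 = {s0, s1, s3, s4}, keep only states in Sat with every successor in Z. Already a fixed point.
Sat(AG (error ∨ full)) = {s0, s1, s3, s4}
s1 ∈ Sat(AG (error ∨ full)) = {s0, s1, s3, s4}, so the formula holds at s1.

Yes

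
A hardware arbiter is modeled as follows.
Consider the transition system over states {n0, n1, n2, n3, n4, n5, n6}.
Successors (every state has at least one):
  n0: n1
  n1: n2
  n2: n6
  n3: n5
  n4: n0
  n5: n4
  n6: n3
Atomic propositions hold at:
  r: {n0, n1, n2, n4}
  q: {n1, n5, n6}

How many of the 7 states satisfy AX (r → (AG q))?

3

AG q: greatest fixpoint, start Z0 = {n1, n5, n6}, keep only states in Sat with every successor in Z. Z1 = ∅; fixed.
Sat(AG q) = ∅
Sat(r → (AG q)) = {n3, n5, n6}
Sat(AX (r → (AG q))) = {s : every successor in {n3, n5, n6}} = {n2, n3, n6}
|Sat(AX (r → (AG q)))| = |{n2, n3, n6}| = 3.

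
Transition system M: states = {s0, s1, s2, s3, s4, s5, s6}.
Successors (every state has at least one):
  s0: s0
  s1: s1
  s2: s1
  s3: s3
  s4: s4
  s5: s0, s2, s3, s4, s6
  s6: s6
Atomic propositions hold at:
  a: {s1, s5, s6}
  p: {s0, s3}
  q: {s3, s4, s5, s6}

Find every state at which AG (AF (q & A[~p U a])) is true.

{s6}

Sat(~p) = {s1, s2, s4, s5, s6}
A[~p U a]: least fixpoint, start Z0 = Sat(a) = {s1, s5, s6}, add states in Sat(~p) with every successor in Z. Z1 = {s1, s2, s5, s6}; fixed.
Sat(A[~p U a]) = {s1, s2, s5, s6}
Sat(q & A[~p U a]) = {s5, s6}
AF (q & A[~p U a]): least fixpoint, start Z0 = {s5, s6}, add states with every successor in Z. Already a fixed point.
Sat(AF (q & A[~p U a])) = {s5, s6}
AG (AF (q & A[~p U a])): greatest fixpoint, start Z0 = {s5, s6}, keep only states in Sat with every successor in Z. Z1 = {s6}; fixed.
Sat(AG (AF (q & A[~p U a]))) = {s6}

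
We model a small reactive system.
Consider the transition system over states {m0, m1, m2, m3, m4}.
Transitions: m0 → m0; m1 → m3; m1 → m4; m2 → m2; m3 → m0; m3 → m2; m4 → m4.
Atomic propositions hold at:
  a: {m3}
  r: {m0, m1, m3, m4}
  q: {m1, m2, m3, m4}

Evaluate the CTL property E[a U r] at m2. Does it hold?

E[a U r]: least fixpoint, start Z0 = Sat(r) = {m0, m1, m3, m4}, add states in Sat(a) with some successor in Z. Already a fixed point.
Sat(E[a U r]) = {m0, m1, m3, m4}
m2 ∉ Sat(E[a U r]) = {m0, m1, m3, m4}, so the formula does not hold at m2.

No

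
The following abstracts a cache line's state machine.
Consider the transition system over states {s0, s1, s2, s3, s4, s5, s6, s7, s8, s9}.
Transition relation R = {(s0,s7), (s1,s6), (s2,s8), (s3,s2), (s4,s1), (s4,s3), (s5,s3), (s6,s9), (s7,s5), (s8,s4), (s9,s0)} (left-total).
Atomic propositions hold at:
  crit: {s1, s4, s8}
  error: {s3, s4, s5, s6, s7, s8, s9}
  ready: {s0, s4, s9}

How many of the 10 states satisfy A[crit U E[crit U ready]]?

4

E[crit U ready]: least fixpoint, start Z0 = Sat(ready) = {s0, s4, s9}, add states in Sat(crit) with some successor in Z. Z1 = {s0, s4, s8, s9}; fixed.
Sat(E[crit U ready]) = {s0, s4, s8, s9}
A[crit U E[crit U ready]]: least fixpoint, start Z0 = Sat(E[crit U ready]) = {s0, s4, s8, s9}, add states in Sat(crit) with every successor in Z. Already a fixed point.
Sat(A[crit U E[crit U ready]]) = {s0, s4, s8, s9}
|Sat(A[crit U E[crit U ready]])| = |{s0, s4, s8, s9}| = 4.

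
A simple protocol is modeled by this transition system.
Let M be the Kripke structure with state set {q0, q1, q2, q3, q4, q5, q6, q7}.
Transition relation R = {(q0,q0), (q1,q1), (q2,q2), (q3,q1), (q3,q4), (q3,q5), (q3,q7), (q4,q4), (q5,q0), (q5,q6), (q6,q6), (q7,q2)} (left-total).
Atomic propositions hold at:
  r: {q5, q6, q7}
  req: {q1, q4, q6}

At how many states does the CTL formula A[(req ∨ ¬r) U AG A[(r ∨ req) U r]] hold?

Sat(¬r) = {q0, q1, q2, q3, q4}
Sat(req ∨ ¬r) = {q0, q1, q2, q3, q4, q6}
Sat(r ∨ req) = {q1, q4, q5, q6, q7}
A[(r ∨ req) U r]: least fixpoint, start Z0 = Sat(r) = {q5, q6, q7}, add states in Sat(r ∨ req) with every successor in Z. Already a fixed point.
Sat(A[(r ∨ req) U r]) = {q5, q6, q7}
AG A[(r ∨ req) U r]: greatest fixpoint, start Z0 = {q5, q6, q7}, keep only states in Sat with every successor in Z. Z1 = {q6}; fixed.
Sat(AG A[(r ∨ req) U r]) = {q6}
A[(req ∨ ¬r) U AG A[(r ∨ req) U r]]: least fixpoint, start Z0 = Sat(AG A[(r ∨ req) U r]) = {q6}, add states in Sat(req ∨ ¬r) with every successor in Z. Already a fixed point.
Sat(A[(req ∨ ¬r) U AG A[(r ∨ req) U r]]) = {q6}
|Sat(A[(req ∨ ¬r) U AG A[(r ∨ req) U r]])| = |{q6}| = 1.

1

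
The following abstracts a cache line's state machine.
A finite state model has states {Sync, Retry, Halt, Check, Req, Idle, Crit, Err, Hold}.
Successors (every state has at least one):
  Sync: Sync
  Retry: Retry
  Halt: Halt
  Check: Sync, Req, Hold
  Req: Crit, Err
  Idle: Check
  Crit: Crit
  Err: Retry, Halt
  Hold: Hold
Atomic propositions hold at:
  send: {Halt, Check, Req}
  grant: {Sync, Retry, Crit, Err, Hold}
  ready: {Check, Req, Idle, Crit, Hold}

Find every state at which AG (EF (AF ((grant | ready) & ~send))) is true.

{Sync, Retry, Crit, Hold}

Sat(grant | ready) = {Sync, Retry, Check, Req, Idle, Crit, Err, Hold}
Sat(~send) = {Sync, Retry, Idle, Crit, Err, Hold}
Sat((grant | ready) & ~send) = {Sync, Retry, Idle, Crit, Err, Hold}
AF ((grant | ready) & ~send): least fixpoint, start Z0 = {Sync, Retry, Idle, Crit, Err, Hold}, add states with every successor in Z. Z1 = {Sync, Retry, Req, Idle, Crit, Err, Hold}; Z2 = {Sync, Retry, Check, Req, Idle, Crit, Err, Hold}; fixed.
Sat(AF ((grant | ready) & ~send)) = {Sync, Retry, Check, Req, Idle, Crit, Err, Hold}
EF (AF ((grant | ready) & ~send)): least fixpoint, start Z0 = {Sync, Retry, Check, Req, Idle, Crit, Err, Hold}, add states with some successor in Z. Already a fixed point.
Sat(EF (AF ((grant | ready) & ~send))) = {Sync, Retry, Check, Req, Idle, Crit, Err, Hold}
AG (EF (AF ((grant | ready) & ~send))): greatest fixpoint, start Z0 = {Sync, Retry, Check, Req, Idle, Crit, Err, Hold}, keep only states in Sat with every successor in Z. Z1 = {Sync, Retry, Check, Req, Idle, Crit, Hold}; Z2 = {Sync, Retry, Check, Idle, Crit, Hold}; Z3 = {Sync, Retry, Idle, Crit, Hold}; Z4 = {Sync, Retry, Crit, Hold}; fixed.
Sat(AG (EF (AF ((grant | ready) & ~send)))) = {Sync, Retry, Crit, Hold}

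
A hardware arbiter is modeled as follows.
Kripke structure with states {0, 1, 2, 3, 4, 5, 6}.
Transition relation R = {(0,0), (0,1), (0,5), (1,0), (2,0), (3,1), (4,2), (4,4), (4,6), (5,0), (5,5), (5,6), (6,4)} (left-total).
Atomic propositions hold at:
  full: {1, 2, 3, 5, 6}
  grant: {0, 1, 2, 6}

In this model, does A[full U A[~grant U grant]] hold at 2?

Sat(~grant) = {3, 4, 5}
A[~grant U grant]: least fixpoint, start Z0 = Sat(grant) = {0, 1, 2, 6}, add states in Sat(~grant) with every successor in Z. Z1 = {0, 1, 2, 3, 6}; fixed.
Sat(A[~grant U grant]) = {0, 1, 2, 3, 6}
A[full U A[~grant U grant]]: least fixpoint, start Z0 = Sat(A[~grant U grant]) = {0, 1, 2, 3, 6}, add states in Sat(full) with every successor in Z. Already a fixed point.
Sat(A[full U A[~grant U grant]]) = {0, 1, 2, 3, 6}
2 ∈ Sat(A[full U A[~grant U grant]]) = {0, 1, 2, 3, 6}, so the formula holds at 2.

Yes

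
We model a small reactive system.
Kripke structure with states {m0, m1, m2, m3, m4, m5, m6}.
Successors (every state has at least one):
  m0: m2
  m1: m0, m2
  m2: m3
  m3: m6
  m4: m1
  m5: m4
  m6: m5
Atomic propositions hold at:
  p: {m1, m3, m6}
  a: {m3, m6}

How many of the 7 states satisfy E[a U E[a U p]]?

3

E[a U p]: least fixpoint, start Z0 = Sat(p) = {m1, m3, m6}, add states in Sat(a) with some successor in Z. Already a fixed point.
Sat(E[a U p]) = {m1, m3, m6}
E[a U E[a U p]]: least fixpoint, start Z0 = Sat(E[a U p]) = {m1, m3, m6}, add states in Sat(a) with some successor in Z. Already a fixed point.
Sat(E[a U E[a U p]]) = {m1, m3, m6}
|Sat(E[a U E[a U p]])| = |{m1, m3, m6}| = 3.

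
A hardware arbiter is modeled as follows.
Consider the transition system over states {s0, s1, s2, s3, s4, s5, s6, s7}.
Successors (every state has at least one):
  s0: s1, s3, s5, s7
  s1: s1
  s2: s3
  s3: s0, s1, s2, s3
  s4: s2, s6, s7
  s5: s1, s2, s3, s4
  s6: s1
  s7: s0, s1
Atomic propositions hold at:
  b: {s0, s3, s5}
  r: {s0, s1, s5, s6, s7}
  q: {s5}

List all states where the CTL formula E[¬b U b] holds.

Sat(¬b) = {s1, s2, s4, s6, s7}
E[¬b U b]: least fixpoint, start Z0 = Sat(b) = {s0, s3, s5}, add states in Sat(¬b) with some successor in Z. Z1 = {s0, s2, s3, s5, s7}; Z2 = {s0, s2, s3, s4, s5, s7}; fixed.
Sat(E[¬b U b]) = {s0, s2, s3, s4, s5, s7}

{s0, s2, s3, s4, s5, s7}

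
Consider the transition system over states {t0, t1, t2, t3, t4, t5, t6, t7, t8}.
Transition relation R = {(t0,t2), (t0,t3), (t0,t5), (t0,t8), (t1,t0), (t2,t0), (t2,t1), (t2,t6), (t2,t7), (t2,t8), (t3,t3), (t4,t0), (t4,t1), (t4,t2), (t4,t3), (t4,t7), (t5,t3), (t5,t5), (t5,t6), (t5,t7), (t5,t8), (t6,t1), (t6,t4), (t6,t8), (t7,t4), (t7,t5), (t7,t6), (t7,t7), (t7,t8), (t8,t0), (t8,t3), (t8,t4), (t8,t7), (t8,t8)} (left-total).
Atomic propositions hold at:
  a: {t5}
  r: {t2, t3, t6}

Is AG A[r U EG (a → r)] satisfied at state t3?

Yes

Sat(a → r) = {t0, t1, t2, t3, t4, t6, t7, t8}
EG (a → r): greatest fixpoint, start Z0 = {t0, t1, t2, t3, t4, t6, t7, t8}, keep only states in Sat with some successor in Z. Already a fixed point.
Sat(EG (a → r)) = {t0, t1, t2, t3, t4, t6, t7, t8}
A[r U EG (a → r)]: least fixpoint, start Z0 = Sat(EG (a → r)) = {t0, t1, t2, t3, t4, t6, t7, t8}, add states in Sat(r) with every successor in Z. Already a fixed point.
Sat(A[r U EG (a → r)]) = {t0, t1, t2, t3, t4, t6, t7, t8}
AG A[r U EG (a → r)]: greatest fixpoint, start Z0 = {t0, t1, t2, t3, t4, t6, t7, t8}, keep only states in Sat with every successor in Z. Z1 = {t1, t2, t3, t4, t6, t8}; Z2 = {t3, t6}; Z3 = {t3}; fixed.
Sat(AG A[r U EG (a → r)]) = {t3}
t3 ∈ Sat(AG A[r U EG (a → r)]) = {t3}, so the formula holds at t3.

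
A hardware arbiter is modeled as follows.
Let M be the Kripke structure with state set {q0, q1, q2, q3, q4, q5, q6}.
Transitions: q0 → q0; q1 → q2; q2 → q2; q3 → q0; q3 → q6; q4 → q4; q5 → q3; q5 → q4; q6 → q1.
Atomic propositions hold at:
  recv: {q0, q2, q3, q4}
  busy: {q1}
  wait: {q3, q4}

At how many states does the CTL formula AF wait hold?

3

AF wait: least fixpoint, start Z0 = {q3, q4}, add states with every successor in Z. Z1 = {q3, q4, q5}; fixed.
Sat(AF wait) = {q3, q4, q5}
|Sat(AF wait)| = |{q3, q4, q5}| = 3.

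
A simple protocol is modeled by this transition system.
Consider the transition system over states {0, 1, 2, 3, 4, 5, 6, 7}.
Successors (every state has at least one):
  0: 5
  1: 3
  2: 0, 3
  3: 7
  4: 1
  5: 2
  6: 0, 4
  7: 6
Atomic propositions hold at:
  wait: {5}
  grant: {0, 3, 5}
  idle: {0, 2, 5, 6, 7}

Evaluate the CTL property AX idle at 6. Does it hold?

Sat(AX idle) = {s : every successor in {0, 2, 5, 6, 7}} = {0, 3, 5, 7}
6 ∉ Sat(AX idle) = {0, 3, 5, 7}, so the formula does not hold at 6.

No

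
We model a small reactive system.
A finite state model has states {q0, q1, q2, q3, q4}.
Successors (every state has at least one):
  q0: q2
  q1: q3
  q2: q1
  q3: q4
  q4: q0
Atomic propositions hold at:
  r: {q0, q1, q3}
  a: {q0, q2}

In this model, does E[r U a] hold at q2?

E[r U a]: least fixpoint, start Z0 = Sat(a) = {q0, q2}, add states in Sat(r) with some successor in Z. Already a fixed point.
Sat(E[r U a]) = {q0, q2}
q2 ∈ Sat(E[r U a]) = {q0, q2}, so the formula holds at q2.

Yes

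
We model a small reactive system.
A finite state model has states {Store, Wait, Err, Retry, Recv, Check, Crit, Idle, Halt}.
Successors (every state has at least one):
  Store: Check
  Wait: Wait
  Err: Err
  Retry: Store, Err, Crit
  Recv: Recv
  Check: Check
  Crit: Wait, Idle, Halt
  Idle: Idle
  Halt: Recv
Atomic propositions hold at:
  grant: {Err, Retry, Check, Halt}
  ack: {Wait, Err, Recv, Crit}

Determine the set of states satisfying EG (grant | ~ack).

Sat(~ack) = {Store, Retry, Check, Idle, Halt}
Sat(grant | ~ack) = {Store, Err, Retry, Check, Idle, Halt}
EG (grant | ~ack): greatest fixpoint, start Z0 = {Store, Err, Retry, Check, Idle, Halt}, keep only states in Sat with some successor in Z. Z1 = {Store, Err, Retry, Check, Idle}; fixed.
Sat(EG (grant | ~ack)) = {Store, Err, Retry, Check, Idle}

{Store, Err, Retry, Check, Idle}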